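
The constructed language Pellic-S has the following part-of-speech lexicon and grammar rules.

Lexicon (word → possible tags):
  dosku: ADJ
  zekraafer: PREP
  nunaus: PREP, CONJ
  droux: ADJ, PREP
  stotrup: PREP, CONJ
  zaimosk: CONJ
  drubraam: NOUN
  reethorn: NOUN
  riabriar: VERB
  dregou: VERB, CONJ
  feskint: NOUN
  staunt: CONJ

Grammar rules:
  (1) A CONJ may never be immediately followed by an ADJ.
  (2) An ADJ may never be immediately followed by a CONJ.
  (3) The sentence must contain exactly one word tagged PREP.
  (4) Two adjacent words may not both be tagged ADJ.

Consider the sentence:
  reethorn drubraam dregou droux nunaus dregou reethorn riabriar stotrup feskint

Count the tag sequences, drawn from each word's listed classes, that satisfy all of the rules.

6

Candidates per position — 1:reethorn {NOUN}; 2:drubraam {NOUN}; 3:dregou {VERB,CONJ}; 4:droux {ADJ,PREP}; 5:nunaus {PREP,CONJ}; 6:dregou {VERB,CONJ}; 7:reethorn {NOUN}; 8:riabriar {VERB}; 9:stotrup {PREP,CONJ}; 10:feskint {NOUN}.
There are 32 candidate sequences in total.
Checking each against the rules leaves 6 sequences.
Count = 6.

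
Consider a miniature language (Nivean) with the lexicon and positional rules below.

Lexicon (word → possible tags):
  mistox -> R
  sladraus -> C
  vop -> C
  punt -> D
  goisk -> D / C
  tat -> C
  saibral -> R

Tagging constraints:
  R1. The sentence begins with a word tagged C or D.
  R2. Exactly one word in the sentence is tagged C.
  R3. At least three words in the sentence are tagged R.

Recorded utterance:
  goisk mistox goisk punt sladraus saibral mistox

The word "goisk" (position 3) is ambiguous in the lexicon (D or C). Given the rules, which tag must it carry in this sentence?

D

Candidates per position — 1:goisk {D,C}; 2:mistox {R}; 3:goisk {D,C}; 4:punt {D}; 5:sladraus {C}; 6:saibral {R}; 7:mistox {R}.
At position 1, choosing C makes rule 2 impossible to satisfy; hence D.
At position 3, choosing C makes rule 2 impossible to satisfy; hence D.
So the tagging must be: D R D D C R R.
Check: rule 1 satisfied; rule 2 satisfied; rule 3 satisfied.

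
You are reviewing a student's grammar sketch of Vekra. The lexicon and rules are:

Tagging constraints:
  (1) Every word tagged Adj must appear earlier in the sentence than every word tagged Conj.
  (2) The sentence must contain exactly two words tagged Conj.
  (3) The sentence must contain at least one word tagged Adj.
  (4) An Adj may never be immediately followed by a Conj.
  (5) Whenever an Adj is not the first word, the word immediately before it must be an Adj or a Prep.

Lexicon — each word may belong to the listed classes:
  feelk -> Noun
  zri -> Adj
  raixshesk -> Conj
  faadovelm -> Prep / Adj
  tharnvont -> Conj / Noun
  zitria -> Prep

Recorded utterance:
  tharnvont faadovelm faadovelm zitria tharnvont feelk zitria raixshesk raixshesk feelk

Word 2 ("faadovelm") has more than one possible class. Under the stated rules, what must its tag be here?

Prep

Candidates per position — 1:tharnvont {Conj,Noun}; 2:faadovelm {Prep,Adj}; 3:faadovelm {Prep,Adj}; 4:zitria {Prep}; 5:tharnvont {Conj,Noun}; 6:feelk {Noun}; 7:zitria {Prep}; 8:raixshesk {Conj}; 9:raixshesk {Conj}; 10:feelk {Noun}.
Position 1: Conj is ruled out by rule 2; that leaves Noun.
Position 2: Adj is ruled out by rule 5; that leaves Prep.
Position 3: Prep is ruled out by rule 3; that leaves Adj.
Position 5: Conj is ruled out by rule 2; that leaves Noun.
So the tagging must be: Noun Prep Adj Prep Noun Noun Prep Conj Conj Noun.
Checking: rule 1 holds; rule 2 holds; rule 3 holds; rule 4 holds; rule 5 holds.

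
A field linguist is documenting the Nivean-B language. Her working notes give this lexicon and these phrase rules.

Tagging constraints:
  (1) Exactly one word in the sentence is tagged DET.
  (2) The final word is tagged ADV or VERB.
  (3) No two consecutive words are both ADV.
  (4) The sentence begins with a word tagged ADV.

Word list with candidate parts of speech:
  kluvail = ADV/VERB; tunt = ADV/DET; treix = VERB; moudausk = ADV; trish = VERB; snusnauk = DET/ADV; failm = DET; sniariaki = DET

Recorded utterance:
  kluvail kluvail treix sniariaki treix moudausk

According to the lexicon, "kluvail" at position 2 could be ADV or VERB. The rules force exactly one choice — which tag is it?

VERB

Candidates per position — 1:kluvail {ADV,VERB}; 2:kluvail {ADV,VERB}; 3:treix {VERB}; 4:sniariaki {DET}; 5:treix {VERB}; 6:moudausk {ADV}.
Position 1: VERB is ruled out by rule 4; that leaves ADV.
Position 2: ADV is ruled out by rule 3; that leaves VERB.
That leaves exactly one tagging: ADV VERB VERB DET VERB ADV.
Check: rule 1 ✓; rule 2 ✓; rule 3 ✓; rule 4 ✓.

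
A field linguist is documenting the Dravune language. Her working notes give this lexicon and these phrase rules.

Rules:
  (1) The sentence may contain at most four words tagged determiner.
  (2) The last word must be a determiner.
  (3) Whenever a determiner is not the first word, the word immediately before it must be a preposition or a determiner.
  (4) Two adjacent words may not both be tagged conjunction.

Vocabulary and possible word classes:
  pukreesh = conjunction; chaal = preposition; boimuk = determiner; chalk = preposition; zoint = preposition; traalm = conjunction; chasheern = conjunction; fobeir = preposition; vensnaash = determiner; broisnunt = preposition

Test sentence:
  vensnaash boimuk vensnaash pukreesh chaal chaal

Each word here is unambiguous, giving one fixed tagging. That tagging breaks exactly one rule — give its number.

2

Fixed tagging: determiner determiner determiner conjunction preposition preposition.
Checking each rule: R1 ok, R2 fails, R3 ok, R4 ok.
Only rule 2 fails.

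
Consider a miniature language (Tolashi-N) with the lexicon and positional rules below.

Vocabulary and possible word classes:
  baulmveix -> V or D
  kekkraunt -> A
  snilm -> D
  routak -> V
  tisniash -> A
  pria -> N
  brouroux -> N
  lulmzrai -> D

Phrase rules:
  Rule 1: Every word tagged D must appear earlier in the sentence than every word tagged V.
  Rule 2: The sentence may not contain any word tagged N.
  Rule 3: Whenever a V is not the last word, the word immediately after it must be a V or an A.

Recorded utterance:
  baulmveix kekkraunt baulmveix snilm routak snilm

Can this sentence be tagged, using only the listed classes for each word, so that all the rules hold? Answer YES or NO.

Candidates per position — 1:baulmveix {V,D}; 2:kekkraunt {A}; 3:baulmveix {V,D}; 4:snilm {D}; 5:routak {V}; 6:snilm {D}.
Rule 1 cannot be satisfied by any choice of tags from the lexicon.
So there is no consistent tagging.

NO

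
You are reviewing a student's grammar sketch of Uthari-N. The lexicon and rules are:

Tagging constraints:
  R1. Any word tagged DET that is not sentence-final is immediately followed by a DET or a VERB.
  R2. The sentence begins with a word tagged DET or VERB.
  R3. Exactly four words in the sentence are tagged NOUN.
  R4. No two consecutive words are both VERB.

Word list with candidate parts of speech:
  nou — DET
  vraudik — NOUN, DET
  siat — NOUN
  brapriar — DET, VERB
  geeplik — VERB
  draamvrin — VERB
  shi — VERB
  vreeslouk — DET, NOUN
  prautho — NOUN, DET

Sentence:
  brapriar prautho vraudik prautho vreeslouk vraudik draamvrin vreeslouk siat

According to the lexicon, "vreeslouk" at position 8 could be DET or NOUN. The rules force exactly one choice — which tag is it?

Candidates per position — 1:brapriar {DET,VERB}; 2:prautho {NOUN,DET}; 3:vraudik {NOUN,DET}; 4:prautho {NOUN,DET}; 5:vreeslouk {DET,NOUN}; 6:vraudik {NOUN,DET}; 7:draamvrin {VERB}; 8:vreeslouk {DET,NOUN}; 9:siat {NOUN}.
Position 8: tagging it DET would leave rule 1 unsatisfiable, so it must be NOUN.
The remaining ambiguous positions (1, 2, 3, 4, 5, 6) are resolved jointly — only one combination satisfies every rule.
So the tagging must be: VERB NOUN NOUN DET DET DET VERB NOUN NOUN.
Verifying each rule — rule 1 ✓; rule 2 ✓; rule 3 ✓; rule 4 ✓.

NOUN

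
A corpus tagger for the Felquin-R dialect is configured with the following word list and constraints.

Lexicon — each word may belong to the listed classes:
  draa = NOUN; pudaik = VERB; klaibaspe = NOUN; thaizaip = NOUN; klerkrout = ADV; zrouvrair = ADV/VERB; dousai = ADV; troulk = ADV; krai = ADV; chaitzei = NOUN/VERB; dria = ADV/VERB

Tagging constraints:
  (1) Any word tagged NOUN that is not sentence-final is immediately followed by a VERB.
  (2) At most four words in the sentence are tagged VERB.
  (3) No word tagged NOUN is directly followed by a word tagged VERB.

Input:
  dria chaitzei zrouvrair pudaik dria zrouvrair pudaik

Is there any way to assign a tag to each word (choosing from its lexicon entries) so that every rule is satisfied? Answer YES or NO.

YES

Candidates per position — 1:dria {ADV,VERB}; 2:chaitzei {NOUN,VERB}; 3:zrouvrair {ADV,VERB}; 4:pudaik {VERB}; 5:dria {ADV,VERB}; 6:zrouvrair {ADV,VERB}; 7:pudaik {VERB}.
One satisfying assignment: ADV VERB ADV VERB VERB ADV VERB.
Checking: rule 1 holds; rule 2 holds; rule 3 holds.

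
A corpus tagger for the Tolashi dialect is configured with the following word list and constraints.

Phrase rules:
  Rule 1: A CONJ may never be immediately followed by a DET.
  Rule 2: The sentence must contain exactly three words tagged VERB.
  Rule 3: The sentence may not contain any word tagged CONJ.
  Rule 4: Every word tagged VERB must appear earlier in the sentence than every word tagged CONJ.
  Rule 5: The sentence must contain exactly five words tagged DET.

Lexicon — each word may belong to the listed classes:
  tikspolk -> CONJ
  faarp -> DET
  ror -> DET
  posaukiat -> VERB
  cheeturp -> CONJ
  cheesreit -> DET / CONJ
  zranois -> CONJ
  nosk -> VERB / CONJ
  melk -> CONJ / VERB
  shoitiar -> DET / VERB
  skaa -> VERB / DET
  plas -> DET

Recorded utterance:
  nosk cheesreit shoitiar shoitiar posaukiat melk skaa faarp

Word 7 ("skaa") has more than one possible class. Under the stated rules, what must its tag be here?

Candidates per position — 1:nosk {VERB,CONJ}; 2:cheesreit {DET,CONJ}; 3:shoitiar {DET,VERB}; 4:shoitiar {DET,VERB}; 5:posaukiat {VERB}; 6:melk {CONJ,VERB}; 7:skaa {VERB,DET}; 8:faarp {DET}.
Word 1 cannot be CONJ — rule 3 would then fail for every completion. It is VERB.
Word 2 cannot be CONJ — rule 3 would then fail for every completion. It is DET.
Word 3 cannot be VERB — rule 5 would then fail for every completion. It is DET.
Word 4 cannot be VERB — rule 5 would then fail for every completion. It is DET.
Word 6 cannot be CONJ — rule 3 would then fail for every completion. It is VERB.
Word 7 cannot be VERB — rule 2 would then fail for every completion. It is DET.
That leaves exactly one tagging: VERB DET DET DET VERB VERB DET DET.
Checking: rule 1 holds; rule 2 holds; rule 3 holds; rule 4 holds; rule 5 holds.

DET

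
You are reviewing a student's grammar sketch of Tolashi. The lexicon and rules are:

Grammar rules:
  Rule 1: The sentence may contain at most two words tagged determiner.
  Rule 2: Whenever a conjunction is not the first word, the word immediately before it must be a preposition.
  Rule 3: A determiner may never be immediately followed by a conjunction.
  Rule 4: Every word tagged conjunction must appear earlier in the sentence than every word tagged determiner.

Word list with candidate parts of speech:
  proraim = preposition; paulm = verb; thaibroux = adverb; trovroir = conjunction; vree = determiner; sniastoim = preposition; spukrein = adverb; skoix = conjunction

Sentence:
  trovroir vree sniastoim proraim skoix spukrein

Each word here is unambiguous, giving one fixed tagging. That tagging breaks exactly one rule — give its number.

Fixed tagging: conjunction determiner preposition preposition conjunction adverb.
Applying the rules: R1 ok, R2 ok, R3 ok, R4 fails.
Only rule 4 fails.

4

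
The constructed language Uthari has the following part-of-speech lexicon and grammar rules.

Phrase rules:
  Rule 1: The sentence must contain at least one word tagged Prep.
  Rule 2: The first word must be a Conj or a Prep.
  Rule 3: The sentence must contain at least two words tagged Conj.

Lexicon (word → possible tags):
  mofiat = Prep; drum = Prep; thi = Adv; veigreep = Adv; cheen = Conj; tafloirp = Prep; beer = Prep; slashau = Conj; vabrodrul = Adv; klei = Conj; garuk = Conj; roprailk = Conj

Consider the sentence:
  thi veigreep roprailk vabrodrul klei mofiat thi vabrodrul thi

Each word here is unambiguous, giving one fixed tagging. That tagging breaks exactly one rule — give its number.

2

Fixed tagging: Adv Adv Conj Adv Conj Prep Adv Adv Adv.
Rule check: R1 ✓, R2 ✗, R3 ✓.
Only rule 2 fails.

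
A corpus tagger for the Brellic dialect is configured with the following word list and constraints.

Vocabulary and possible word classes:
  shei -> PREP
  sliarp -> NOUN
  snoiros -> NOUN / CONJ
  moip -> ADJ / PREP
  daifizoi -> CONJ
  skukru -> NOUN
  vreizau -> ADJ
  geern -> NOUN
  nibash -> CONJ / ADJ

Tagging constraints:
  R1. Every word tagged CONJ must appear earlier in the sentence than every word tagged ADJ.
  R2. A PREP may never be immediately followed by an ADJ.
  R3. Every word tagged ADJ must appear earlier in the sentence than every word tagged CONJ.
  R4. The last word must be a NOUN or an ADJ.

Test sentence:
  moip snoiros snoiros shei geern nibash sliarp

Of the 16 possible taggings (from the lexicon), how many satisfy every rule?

Candidates per position — 1:moip {ADJ,PREP}; 2:snoiros {NOUN,CONJ}; 3:snoiros {NOUN,CONJ}; 4:shei {PREP}; 5:geern {NOUN}; 6:nibash {CONJ,ADJ}; 7:sliarp {NOUN}.
There are 16 candidate sequences in total.
Checking each against the rules leaves 6 sequences.
Count = 6.

6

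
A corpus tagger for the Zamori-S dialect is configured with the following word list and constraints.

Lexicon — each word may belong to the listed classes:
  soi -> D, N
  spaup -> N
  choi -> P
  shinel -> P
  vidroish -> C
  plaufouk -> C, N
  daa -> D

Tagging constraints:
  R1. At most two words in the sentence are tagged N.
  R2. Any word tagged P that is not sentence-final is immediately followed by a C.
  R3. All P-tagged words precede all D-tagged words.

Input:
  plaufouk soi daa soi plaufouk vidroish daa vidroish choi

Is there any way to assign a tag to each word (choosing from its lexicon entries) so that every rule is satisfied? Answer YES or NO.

Candidates per position — 1:plaufouk {C,N}; 2:soi {D,N}; 3:daa {D}; 4:soi {D,N}; 5:plaufouk {C,N}; 6:vidroish {C}; 7:daa {D}; 8:vidroish {C}; 9:choi {P}.
Rule 3 cannot be satisfied by any choice of tags from the lexicon.
So there is no consistent tagging.

NO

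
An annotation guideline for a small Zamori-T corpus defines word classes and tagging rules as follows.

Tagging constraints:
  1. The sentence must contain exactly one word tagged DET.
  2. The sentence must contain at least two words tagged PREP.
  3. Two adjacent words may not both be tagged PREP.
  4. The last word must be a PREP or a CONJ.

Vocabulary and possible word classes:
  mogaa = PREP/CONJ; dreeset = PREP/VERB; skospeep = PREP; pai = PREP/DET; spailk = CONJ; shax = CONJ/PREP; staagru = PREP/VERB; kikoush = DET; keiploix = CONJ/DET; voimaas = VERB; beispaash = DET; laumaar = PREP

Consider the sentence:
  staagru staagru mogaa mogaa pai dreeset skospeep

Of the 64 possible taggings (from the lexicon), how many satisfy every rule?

7

Candidates per position — 1:staagru {PREP,VERB}; 2:staagru {PREP,VERB}; 3:mogaa {PREP,CONJ}; 4:mogaa {PREP,CONJ}; 5:pai {PREP,DET}; 6:dreeset {PREP,VERB}; 7:skospeep {PREP}.
There are 64 candidate sequences in total.
Checking each against the rules leaves 7 sequences.
Count = 7.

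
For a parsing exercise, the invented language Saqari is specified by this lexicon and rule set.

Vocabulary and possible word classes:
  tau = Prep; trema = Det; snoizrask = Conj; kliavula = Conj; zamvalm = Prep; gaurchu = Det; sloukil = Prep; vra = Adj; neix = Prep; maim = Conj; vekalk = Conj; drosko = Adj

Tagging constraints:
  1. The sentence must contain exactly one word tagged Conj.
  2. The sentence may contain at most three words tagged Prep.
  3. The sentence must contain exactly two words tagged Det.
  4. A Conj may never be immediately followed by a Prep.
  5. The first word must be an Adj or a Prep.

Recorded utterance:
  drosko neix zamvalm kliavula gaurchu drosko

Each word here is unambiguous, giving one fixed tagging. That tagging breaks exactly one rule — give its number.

Fixed tagging: Adj Prep Prep Conj Det Adj.
Applying the rules: R1 pass, R2 pass, R3 fail, R4 pass, R5 pass.
Only rule 3 fails.

3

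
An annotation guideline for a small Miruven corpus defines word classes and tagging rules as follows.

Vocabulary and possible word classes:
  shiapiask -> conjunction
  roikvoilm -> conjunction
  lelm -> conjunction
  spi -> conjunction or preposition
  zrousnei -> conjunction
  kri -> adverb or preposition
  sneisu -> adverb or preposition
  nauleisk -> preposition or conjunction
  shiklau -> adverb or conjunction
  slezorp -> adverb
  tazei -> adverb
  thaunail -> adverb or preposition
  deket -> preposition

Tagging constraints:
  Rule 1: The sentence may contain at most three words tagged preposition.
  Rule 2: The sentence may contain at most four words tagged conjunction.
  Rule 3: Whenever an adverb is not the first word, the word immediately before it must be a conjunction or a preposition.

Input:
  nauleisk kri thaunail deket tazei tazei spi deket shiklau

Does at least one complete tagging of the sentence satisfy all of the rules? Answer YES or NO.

NO

Candidates per position — 1:nauleisk {preposition,conjunction}; 2:kri {adverb,preposition}; 3:thaunail {adverb,preposition}; 4:deket {preposition}; 5:tazei {adverb}; 6:tazei {adverb}; 7:spi {conjunction,preposition}; 8:deket {preposition}; 9:shiklau {adverb,conjunction}.
Rule 3 cannot be satisfied by any choice of tags from the lexicon.
So there is no consistent tagging.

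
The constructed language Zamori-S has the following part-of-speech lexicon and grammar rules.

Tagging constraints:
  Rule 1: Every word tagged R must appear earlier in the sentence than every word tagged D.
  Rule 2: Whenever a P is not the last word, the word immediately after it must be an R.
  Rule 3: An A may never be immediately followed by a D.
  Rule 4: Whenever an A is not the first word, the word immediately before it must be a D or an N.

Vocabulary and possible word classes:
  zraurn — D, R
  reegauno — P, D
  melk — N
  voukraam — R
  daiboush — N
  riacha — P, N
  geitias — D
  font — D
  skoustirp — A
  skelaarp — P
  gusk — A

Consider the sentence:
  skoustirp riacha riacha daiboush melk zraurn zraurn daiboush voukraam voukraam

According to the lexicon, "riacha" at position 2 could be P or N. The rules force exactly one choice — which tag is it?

N

Candidates per position — 1:skoustirp {A}; 2:riacha {P,N}; 3:riacha {P,N}; 4:daiboush {N}; 5:melk {N}; 6:zraurn {D,R}; 7:zraurn {D,R}; 8:daiboush {N}; 9:voukraam {R}; 10:voukraam {R}.
Position 2: tagging it P would leave rule 2 unsatisfiable, so it must be N.
Position 3: tagging it P would leave rule 2 unsatisfiable, so it must be N.
Position 6: tagging it D would leave rule 1 unsatisfiable, so it must be R.
Position 7: tagging it D would leave rule 1 unsatisfiable, so it must be R.
That leaves exactly one tagging: A N N N N R R N R R.
Checking: rule 1 ok; rule 2 ok; rule 3 ok; rule 4 ok.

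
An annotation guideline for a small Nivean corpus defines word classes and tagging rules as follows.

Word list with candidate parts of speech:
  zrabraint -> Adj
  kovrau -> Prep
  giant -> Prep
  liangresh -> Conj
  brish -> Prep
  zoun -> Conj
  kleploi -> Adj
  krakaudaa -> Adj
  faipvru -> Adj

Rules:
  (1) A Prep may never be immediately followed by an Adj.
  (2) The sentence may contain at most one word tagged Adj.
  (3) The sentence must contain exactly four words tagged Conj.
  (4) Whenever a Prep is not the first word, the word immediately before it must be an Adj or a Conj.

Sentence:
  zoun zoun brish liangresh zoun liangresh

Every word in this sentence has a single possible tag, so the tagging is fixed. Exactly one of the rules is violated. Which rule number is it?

Fixed tagging: Conj Conj Prep Conj Conj Conj.
Checking each rule: R1 pass, R2 pass, R3 fail, R4 pass.
Only rule 3 fails.

3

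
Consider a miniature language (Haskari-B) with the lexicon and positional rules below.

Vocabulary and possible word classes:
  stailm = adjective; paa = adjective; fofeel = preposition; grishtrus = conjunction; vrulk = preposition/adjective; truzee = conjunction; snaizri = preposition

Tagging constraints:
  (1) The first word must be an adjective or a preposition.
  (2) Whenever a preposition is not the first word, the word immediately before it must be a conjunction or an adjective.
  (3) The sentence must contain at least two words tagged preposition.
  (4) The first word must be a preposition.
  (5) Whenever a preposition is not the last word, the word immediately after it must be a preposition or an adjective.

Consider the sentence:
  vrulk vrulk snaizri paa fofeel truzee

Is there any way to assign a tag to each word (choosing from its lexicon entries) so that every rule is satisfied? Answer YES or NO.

Candidates per position — 1:vrulk {preposition,adjective}; 2:vrulk {preposition,adjective}; 3:snaizri {preposition}; 4:paa {adjective}; 5:fofeel {preposition}; 6:truzee {conjunction}.
Rule 5 cannot be satisfied by any choice of tags from the lexicon.
So there is no consistent tagging.

NO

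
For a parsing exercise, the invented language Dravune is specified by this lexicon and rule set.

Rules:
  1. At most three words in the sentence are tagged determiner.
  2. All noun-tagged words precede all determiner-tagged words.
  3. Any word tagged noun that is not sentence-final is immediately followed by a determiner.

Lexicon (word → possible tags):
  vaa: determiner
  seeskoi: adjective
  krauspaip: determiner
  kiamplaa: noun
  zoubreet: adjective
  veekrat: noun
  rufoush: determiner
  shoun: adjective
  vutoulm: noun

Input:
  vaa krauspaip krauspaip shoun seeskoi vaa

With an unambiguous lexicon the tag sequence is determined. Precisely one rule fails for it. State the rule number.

Fixed tagging: determiner determiner determiner adjective adjective determiner.
Checking each rule: R1 fail, R2 pass, R3 pass.
Only rule 1 fails.

1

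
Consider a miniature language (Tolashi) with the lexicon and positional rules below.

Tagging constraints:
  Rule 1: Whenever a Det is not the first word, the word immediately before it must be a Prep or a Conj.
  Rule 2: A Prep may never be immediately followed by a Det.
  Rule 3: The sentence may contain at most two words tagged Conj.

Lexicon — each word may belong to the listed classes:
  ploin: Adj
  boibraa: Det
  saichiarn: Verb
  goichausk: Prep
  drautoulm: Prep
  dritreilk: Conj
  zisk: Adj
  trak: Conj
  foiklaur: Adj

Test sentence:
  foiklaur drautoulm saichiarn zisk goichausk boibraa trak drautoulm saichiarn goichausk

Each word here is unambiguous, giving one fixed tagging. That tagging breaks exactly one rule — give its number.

Fixed tagging: Adj Prep Verb Adj Prep Det Conj Prep Verb Prep.
Rule check: R1 pass, R2 fail, R3 pass.
Only rule 2 fails.

2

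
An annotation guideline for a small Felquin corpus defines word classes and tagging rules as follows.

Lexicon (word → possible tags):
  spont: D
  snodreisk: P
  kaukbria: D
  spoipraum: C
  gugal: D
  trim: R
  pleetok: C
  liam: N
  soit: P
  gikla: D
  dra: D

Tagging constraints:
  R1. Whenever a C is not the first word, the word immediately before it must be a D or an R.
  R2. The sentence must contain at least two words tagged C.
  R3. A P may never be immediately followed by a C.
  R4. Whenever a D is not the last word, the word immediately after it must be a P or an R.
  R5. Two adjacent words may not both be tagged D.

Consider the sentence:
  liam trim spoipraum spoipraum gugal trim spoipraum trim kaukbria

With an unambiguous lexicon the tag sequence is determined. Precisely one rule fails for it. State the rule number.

Fixed tagging: N R C C D R C R D.
Checking each rule: R1 fail, R2 pass, R3 pass, R4 pass, R5 pass.
Only rule 1 fails.

1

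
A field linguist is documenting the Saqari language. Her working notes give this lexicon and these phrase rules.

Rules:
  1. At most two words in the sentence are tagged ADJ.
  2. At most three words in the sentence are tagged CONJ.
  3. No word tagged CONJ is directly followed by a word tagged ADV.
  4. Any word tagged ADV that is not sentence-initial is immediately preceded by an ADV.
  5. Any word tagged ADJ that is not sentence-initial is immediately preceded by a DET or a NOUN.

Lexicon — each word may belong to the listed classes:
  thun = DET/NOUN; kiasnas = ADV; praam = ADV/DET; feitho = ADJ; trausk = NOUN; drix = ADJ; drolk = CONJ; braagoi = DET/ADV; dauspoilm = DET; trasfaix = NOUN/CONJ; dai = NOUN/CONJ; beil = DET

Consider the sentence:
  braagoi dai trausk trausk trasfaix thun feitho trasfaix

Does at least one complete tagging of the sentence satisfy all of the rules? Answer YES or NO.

Candidates per position — 1:braagoi {DET,ADV}; 2:dai {NOUN,CONJ}; 3:trausk {NOUN}; 4:trausk {NOUN}; 5:trasfaix {NOUN,CONJ}; 6:thun {DET,NOUN}; 7:feitho {ADJ}; 8:trasfaix {NOUN,CONJ}.
One satisfying assignment: DET NOUN NOUN NOUN NOUN NOUN ADJ CONJ.
Checking: rule 1 ✓; rule 2 ✓; rule 3 ✓; rule 4 ✓; rule 5 ✓.

YES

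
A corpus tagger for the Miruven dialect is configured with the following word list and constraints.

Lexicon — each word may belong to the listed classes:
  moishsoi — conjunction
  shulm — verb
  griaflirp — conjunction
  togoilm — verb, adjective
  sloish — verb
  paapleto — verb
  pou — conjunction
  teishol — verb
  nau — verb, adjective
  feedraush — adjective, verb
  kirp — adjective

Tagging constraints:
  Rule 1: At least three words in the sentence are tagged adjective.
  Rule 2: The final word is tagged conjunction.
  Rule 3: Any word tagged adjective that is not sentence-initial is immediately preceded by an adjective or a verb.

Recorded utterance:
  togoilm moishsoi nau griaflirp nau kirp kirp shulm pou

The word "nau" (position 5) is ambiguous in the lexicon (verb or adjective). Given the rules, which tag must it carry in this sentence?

Candidates per position — 1:togoilm {verb,adjective}; 2:moishsoi {conjunction}; 3:nau {verb,adjective}; 4:griaflirp {conjunction}; 5:nau {verb,adjective}; 6:kirp {adjective}; 7:kirp {adjective}; 8:shulm {verb}; 9:pou {conjunction}.
Position 3: tagging it adjective would leave rule 3 unsatisfiable, so it must be verb.
Position 5: tagging it adjective would leave rule 3 unsatisfiable, so it must be verb.
Position 1: tagging it verb would leave rule 1 unsatisfiable, so it must be adjective.
The unique satisfying tagging is: adjective conjunction verb conjunction verb adjective adjective verb conjunction.
Check: rule 1 ✓; rule 2 ✓; rule 3 ✓.

verb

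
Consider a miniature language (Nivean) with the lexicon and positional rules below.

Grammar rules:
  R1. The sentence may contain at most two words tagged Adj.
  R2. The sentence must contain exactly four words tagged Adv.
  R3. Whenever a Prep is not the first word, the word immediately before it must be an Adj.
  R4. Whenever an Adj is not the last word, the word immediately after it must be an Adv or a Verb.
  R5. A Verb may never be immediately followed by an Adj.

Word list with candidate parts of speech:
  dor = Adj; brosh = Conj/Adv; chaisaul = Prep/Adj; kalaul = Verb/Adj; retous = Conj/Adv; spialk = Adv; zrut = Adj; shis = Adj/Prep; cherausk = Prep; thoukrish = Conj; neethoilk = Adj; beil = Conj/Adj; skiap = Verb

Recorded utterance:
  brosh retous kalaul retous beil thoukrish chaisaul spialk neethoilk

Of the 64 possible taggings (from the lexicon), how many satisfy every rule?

1

Candidates per position — 1:brosh {Conj,Adv}; 2:retous {Conj,Adv}; 3:kalaul {Verb,Adj}; 4:retous {Conj,Adv}; 5:beil {Conj,Adj}; 6:thoukrish {Conj}; 7:chaisaul {Prep,Adj}; 8:spialk {Adv}; 9:neethoilk {Adj}.
There are 64 candidate sequences in total.
The sequences that satisfy every rule: Adv Adv Verb Adv Conj Conj Adj Adv Adj.
Count = 1.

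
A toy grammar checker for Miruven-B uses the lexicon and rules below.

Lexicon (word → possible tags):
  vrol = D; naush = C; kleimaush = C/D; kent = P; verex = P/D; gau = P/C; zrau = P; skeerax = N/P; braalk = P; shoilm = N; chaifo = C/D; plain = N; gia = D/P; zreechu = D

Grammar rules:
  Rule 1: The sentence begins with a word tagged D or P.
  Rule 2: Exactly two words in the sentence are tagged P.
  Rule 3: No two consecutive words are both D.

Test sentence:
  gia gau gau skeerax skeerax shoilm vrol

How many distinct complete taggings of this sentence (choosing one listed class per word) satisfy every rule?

10

Candidates per position — 1:gia {D,P}; 2:gau {P,C}; 3:gau {P,C}; 4:skeerax {N,P}; 5:skeerax {N,P}; 6:shoilm {N}; 7:vrol {D}.
There are 32 candidate sequences in total.
Checking each against the rules leaves 10 sequences.
Count = 10.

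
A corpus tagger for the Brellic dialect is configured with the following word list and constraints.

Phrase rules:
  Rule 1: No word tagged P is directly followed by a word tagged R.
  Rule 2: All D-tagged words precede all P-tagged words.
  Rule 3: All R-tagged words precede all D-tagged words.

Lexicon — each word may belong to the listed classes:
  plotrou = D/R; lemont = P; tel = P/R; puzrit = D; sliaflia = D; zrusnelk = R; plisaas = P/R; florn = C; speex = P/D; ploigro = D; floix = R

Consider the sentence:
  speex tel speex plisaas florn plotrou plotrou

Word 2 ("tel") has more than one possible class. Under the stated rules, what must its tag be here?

P

Candidates per position — 1:speex {P,D}; 2:tel {P,R}; 3:speex {P,D}; 4:plisaas {P,R}; 5:florn {C}; 6:plotrou {D,R}; 7:plotrou {D,R}.
Position 2: the remaining choice is settled jointly with positions 1, 3, 4, 6, 7 — only P at position 2 is part of a tagging that satisfies every rule.
That leaves exactly one tagging: P P P P C R R.
Verifying each rule — rule 1 ✓; rule 2 ✓; rule 3 ✓.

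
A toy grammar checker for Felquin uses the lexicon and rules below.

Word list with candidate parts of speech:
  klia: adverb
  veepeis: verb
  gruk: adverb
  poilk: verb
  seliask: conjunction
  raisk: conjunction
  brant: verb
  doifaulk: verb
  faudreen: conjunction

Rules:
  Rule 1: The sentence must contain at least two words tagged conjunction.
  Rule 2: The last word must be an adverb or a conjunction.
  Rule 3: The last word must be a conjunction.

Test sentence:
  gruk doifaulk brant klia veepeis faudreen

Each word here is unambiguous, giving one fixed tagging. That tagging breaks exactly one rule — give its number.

Fixed tagging: adverb verb verb adverb verb conjunction.
Rule check: R1 ✗, R2 ✓, R3 ✓.
Only rule 1 fails.

1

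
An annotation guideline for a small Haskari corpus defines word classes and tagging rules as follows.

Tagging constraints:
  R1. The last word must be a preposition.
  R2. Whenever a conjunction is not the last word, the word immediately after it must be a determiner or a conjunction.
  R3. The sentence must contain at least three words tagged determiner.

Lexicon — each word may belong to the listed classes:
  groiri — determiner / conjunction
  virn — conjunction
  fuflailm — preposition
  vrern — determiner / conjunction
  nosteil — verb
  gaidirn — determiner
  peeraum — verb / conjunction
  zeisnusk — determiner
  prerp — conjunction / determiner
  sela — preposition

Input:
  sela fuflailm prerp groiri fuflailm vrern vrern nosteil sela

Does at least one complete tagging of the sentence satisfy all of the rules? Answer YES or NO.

YES

Candidates per position — 1:sela {preposition}; 2:fuflailm {preposition}; 3:prerp {conjunction,determiner}; 4:groiri {determiner,conjunction}; 5:fuflailm {preposition}; 6:vrern {determiner,conjunction}; 7:vrern {determiner,conjunction}; 8:nosteil {verb}; 9:sela {preposition}.
One satisfying assignment: preposition preposition conjunction determiner preposition determiner determiner verb preposition.
Checking: rule 1 satisfied; rule 2 satisfied; rule 3 satisfied.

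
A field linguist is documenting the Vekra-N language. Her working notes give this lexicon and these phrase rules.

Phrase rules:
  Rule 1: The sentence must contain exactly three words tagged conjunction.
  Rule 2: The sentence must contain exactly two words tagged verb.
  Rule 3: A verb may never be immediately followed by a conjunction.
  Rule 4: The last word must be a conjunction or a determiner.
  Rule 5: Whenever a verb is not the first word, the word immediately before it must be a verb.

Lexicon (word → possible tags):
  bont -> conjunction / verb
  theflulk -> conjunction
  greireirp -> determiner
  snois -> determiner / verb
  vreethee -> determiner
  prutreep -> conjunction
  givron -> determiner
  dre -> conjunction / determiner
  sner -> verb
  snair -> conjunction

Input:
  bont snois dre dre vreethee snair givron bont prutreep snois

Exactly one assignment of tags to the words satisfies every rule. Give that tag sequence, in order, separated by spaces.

Candidates per position — 1:bont {conjunction,verb}; 2:snois {determiner,verb}; 3:dre {conjunction,determiner}; 4:dre {conjunction,determiner}; 5:vreethee {determiner}; 6:snair {conjunction}; 7:givron {determiner}; 8:bont {conjunction,verb}; 9:prutreep {conjunction}; 10:snois {determiner,verb}.
At position 8, choosing verb makes rule 3 impossible to satisfy; hence conjunction.
At position 10, choosing verb makes rule 4 impossible to satisfy; hence determiner.
At position 1, choosing conjunction makes rule 1 impossible to satisfy; hence verb.
At position 2, choosing determiner makes rule 2 impossible to satisfy; hence verb.
At position 3, choosing conjunction makes rule 1 impossible to satisfy; hence determiner.
At position 4, choosing conjunction makes rule 1 impossible to satisfy; hence determiner.
The only consistent sequence is: verb verb determiner determiner determiner conjunction determiner conjunction conjunction determiner.
Rule-by-rule: rule 1 ok; rule 2 ok; rule 3 ok; rule 4 ok; rule 5 ok.

verb verb determiner determiner determiner conjunction determiner conjunction conjunction determiner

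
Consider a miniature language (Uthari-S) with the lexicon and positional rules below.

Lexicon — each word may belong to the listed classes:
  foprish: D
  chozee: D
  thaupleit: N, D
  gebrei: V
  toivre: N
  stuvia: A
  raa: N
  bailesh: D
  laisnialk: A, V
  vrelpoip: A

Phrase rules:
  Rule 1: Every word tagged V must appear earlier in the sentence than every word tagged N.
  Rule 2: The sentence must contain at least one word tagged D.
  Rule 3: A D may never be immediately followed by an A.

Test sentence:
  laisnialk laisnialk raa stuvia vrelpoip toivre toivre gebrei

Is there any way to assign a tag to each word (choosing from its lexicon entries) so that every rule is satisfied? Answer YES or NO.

NO

Candidates per position — 1:laisnialk {A,V}; 2:laisnialk {A,V}; 3:raa {N}; 4:stuvia {A}; 5:vrelpoip {A}; 6:toivre {N}; 7:toivre {N}; 8:gebrei {V}.
Rule 1 cannot be satisfied by any choice of tags from the lexicon.
So there is no consistent tagging.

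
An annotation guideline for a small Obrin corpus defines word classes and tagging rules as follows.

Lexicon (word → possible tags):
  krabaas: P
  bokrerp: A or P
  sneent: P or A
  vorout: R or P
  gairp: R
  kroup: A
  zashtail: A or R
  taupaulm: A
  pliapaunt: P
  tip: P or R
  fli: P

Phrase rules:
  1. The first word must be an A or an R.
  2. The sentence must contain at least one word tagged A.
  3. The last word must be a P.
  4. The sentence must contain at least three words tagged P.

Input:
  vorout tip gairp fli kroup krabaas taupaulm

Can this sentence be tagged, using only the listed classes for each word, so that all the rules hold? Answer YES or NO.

Candidates per position — 1:vorout {R,P}; 2:tip {P,R}; 3:gairp {R}; 4:fli {P}; 5:kroup {A}; 6:krabaas {P}; 7:taupaulm {A}.
Rule 3 cannot be satisfied by any choice of tags from the lexicon.
So there is no consistent tagging.

NO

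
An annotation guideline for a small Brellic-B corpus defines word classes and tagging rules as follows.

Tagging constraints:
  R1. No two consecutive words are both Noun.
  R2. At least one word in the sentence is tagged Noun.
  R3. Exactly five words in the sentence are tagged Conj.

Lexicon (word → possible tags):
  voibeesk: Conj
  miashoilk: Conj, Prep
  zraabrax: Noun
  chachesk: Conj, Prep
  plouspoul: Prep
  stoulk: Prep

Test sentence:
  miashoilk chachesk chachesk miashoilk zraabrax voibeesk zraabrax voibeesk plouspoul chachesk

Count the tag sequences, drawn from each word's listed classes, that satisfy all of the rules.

Candidates per position — 1:miashoilk {Conj,Prep}; 2:chachesk {Conj,Prep}; 3:chachesk {Conj,Prep}; 4:miashoilk {Conj,Prep}; 5:zraabrax {Noun}; 6:voibeesk {Conj}; 7:zraabrax {Noun}; 8:voibeesk {Conj}; 9:plouspoul {Prep}; 10:chachesk {Conj,Prep}.
There are 32 candidate sequences in total.
Checking each against the rules leaves 10 sequences.
Count = 10.

10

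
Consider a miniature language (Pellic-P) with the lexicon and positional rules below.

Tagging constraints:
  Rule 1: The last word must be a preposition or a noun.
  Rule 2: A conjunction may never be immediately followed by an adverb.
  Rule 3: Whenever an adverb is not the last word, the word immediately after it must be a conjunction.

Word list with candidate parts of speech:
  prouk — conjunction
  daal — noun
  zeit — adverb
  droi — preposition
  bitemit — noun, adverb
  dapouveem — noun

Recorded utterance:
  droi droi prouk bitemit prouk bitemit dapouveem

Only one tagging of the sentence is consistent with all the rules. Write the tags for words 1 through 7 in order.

Candidates per position — 1:droi {preposition}; 2:droi {preposition}; 3:prouk {conjunction}; 4:bitemit {noun,adverb}; 5:prouk {conjunction}; 6:bitemit {noun,adverb}; 7:dapouveem {noun}.
Position 4: adverb is ruled out by rule 2; that leaves noun.
Position 6: adverb is ruled out by rule 2; that leaves noun.
The only consistent sequence is: preposition preposition conjunction noun conjunction noun noun.
Verifying each rule — rule 1 ok; rule 2 ok; rule 3 ok.

preposition preposition conjunction noun conjunction noun noun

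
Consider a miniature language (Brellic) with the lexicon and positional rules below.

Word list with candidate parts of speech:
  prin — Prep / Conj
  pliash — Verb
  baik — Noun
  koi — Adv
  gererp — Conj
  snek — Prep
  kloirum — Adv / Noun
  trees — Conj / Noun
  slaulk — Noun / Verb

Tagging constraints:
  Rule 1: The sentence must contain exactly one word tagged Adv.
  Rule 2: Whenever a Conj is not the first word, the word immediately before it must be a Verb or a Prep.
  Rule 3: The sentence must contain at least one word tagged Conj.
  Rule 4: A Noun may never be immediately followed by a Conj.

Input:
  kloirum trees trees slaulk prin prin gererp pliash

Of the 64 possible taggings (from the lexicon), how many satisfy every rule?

3

Candidates per position — 1:kloirum {Adv,Noun}; 2:trees {Conj,Noun}; 3:trees {Conj,Noun}; 4:slaulk {Noun,Verb}; 5:prin {Prep,Conj}; 6:prin {Prep,Conj}; 7:gererp {Conj}; 8:pliash {Verb}.
There are 64 candidate sequences in total.
The sequences that satisfy every rule: Adv Noun Noun Noun Prep Prep Conj Verb; Adv Noun Noun Verb Prep Prep Conj Verb; Adv Noun Noun Verb Conj Prep Conj Verb.
Count = 3.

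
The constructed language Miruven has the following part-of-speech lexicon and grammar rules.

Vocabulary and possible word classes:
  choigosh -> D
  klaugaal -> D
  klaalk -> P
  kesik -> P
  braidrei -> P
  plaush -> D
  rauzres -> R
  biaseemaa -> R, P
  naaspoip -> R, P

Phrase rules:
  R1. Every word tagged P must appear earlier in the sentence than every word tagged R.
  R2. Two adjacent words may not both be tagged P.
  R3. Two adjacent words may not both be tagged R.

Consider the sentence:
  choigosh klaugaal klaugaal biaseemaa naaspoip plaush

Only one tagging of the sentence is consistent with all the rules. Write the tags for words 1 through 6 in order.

Candidates per position — 1:choigosh {D}; 2:klaugaal {D}; 3:klaugaal {D}; 4:biaseemaa {R,P}; 5:naaspoip {R,P}; 6:plaush {D}.
The remaining ambiguous positions (4, 5) are resolved jointly — only one combination satisfies every rule.
The unique satisfying tagging is: D D D P R D.
Rule-by-rule: rule 1 satisfied; rule 2 satisfied; rule 3 satisfied.

D D D P R D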